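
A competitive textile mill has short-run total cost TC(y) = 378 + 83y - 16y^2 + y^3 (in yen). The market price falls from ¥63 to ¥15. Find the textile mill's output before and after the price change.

Output falls from 10 to 0 (the firm shuts down)

MC = 83 - 32y + 3y^2; the shutdown threshold is min AVC = ¥19 (at y = 8).
At P = ¥63 ≥ min AVC, set P = MC on the rising branch: y = 10.
At P = ¥15 < min AVC = ¥19, price no longer covers variable cost at any output, so the firm shuts down: y = 0.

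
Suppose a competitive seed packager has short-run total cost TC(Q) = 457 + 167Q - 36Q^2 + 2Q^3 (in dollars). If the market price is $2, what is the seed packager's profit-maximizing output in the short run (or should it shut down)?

Shut down

Variable cost is VC = 167Q - 36Q^2 + 2Q^3, so AVC = VC/Q = 167 - 36Q + 2Q^2 and MC = dTC/dQ = 167 - 72Q + 6Q^2.
The AVC parabola has its vertex at Q = 36/4 = 9, where AVC = 167 - 36·9 + 2·9^2 = $5.
With P < min AVC ($2 < $5), every unit sold adds to the loss.
Best response: produce nothing and absorb the $457 fixed cost.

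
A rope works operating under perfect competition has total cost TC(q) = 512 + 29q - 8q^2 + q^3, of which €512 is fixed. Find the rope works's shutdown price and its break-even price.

Shutdown price = €13; break-even price = €93

Shutdown price = min AVC. AVC = 29 - 8q + q^2, with vertex at q = 4 and minimum €13.
ATC = 512/q + 29 - 8q + q^2. Setting dATC/dq = −512/q^2 − 8 + 2q = 0 gives q = 8 (since 2·8^3 − 8·8^2 = 512).
min ATC = 512/8 + 29 − 8·8 + 8^2 = €93. That is the break-even price.
For €13 ≤ P < €93 the firm produces at a loss; below €13 it shuts down.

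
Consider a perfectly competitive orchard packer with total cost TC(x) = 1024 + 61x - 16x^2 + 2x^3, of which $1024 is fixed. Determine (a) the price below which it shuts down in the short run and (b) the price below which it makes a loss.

Shutdown price = $29; break-even price = $189

Shutdown price = min AVC. AVC = 61 - 16x + 2x^2, with vertex at x = 4 and minimum $29.
ATC = 1024/x + 61 - 16x + 2x^2. Setting dATC/dx = −1024/x^2 − 16 + 4x = 0 gives x = 8 (since 4·8^3 − 16·8^2 = 1024).
min ATC = 1024/8 + 61 − 16·8 + 2·8^2 = $189. That is the break-even price.
Between these two prices the firm operates at a loss; above $189 it earns a profit.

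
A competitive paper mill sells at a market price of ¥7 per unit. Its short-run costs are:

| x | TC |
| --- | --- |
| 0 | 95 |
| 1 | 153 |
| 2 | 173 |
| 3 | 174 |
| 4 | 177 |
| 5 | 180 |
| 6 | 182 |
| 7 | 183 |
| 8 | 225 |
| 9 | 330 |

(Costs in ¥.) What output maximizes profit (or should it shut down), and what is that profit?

x = 0 (shut down); profit = -¥95

Tabulate TR − TC: x=0: -95; x=1: -146; x=2: -159; x=3: -153; x=4: -149; x=5: -145; x=6: -140; x=7: -134; x=8: -169; x=9: -267.
Profit is highest at x = 0. Equivalently, the lowest AVC in the table is 88/7 ≈ ¥12.57 at x = 7, and P = ¥7 falls below it — price never covers variable cost, so the firm shuts down and loses only its fixed cost.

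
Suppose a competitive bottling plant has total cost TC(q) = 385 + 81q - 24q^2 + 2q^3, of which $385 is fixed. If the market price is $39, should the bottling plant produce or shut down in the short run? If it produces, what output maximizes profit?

Produce at q = 7

From TC, MC = TC'(q) = 81 - 48q + 6q^2 and AVC = VC/q = 81 - 24q + 2q^2.
AVC is minimized where dAVC/dq = -24 + 4q = 0, at q = 6; min AVC = 81 - 24·6 + 2·6^2 = $9.
Since P = $39 ≥ min AVC = $9, price covers variable cost and the firm should produce.
Set P = MC: 39 = 81 - 48q + 6q^2 → 42 - 48q + 6q^2 = 0. The roots are q = 1 and q = 7; the profit-maximizing output is on the rising part of MC, so q* = 7.
Check: AVC at q = 7 is $11 ≤ P, so revenue covers variable cost.
Profit = P·q − TC = 39·7 − 462 = -$189, a loss, but smaller than the $385 fixed cost the firm would lose by shutting down.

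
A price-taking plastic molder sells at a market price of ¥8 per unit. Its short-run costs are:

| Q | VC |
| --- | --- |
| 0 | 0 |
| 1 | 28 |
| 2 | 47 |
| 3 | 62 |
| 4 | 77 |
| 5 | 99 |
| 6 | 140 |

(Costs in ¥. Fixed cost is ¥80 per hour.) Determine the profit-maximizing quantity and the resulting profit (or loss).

Q = 0 (shut down); profit = -¥80

Profit at each row (π = 8Q − TC): Q=0: -80; Q=1: -100; Q=2: -111; Q=3: -118; Q=4: -125; Q=5: -139; Q=6: -172.
Profit is highest at Q = 0. Equivalently, the lowest AVC in the table is 77/4 ≈ ¥19.25 at Q = 4, and P = ¥8 falls below it — price never covers variable cost, so the firm shuts down and loses only its fixed cost.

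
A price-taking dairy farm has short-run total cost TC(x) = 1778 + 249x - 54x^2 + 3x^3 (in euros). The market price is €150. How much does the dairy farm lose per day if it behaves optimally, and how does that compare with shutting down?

Profit = -€326 at x = 11

AVC = 249 - 54x + 3x^2; min AVC = €6 at x = 9. Since P = €150 ≥ min AVC, the firm produces.
MC = 249 - 108x + 9x^2. Setting P = MC and taking the root on the rising branch gives x* = 11.
TR = 150·11 = 1650. TC = 1778 + 198 = 1976. Profit = 1650 − 1976 = -€326.
By producing, the firm covers all variable cost plus €1452 of fixed cost; shutting down would lose the full €1778.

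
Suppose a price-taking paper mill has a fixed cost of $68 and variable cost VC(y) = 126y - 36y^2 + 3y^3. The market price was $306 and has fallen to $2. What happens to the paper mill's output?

Output falls from 10 to 0 (the firm shuts down)

AVC = 126 - 36y + 3y^2, minimized at y = 6 where min AVC = $18. MC = 126 - 72y + 9y^2.
With P = $306 above the shutdown price, P = MC gives y = 10.
At P = $2 < min AVC = $18, price no longer covers variable cost at any output, so the firm shuts down: y = 0.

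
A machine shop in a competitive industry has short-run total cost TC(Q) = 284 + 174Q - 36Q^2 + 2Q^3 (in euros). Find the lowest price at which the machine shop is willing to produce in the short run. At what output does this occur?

€12 per unit, at Q = 9

The shutdown price is the minimum of AVC. VC = 174Q - 36Q^2 + 2Q^3, so AVC = 174 - 36Q + 2Q^2.
dAVC/dQ = -36 + 4Q = 0 gives Q = 9. min AVC = 174 - 36·9 + 2·9^2 = 12.
For P < €12 the firm produces nothing.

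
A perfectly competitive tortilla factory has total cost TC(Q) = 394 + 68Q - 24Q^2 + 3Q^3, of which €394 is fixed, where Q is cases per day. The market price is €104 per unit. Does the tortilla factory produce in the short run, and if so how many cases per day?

Produce at Q = 6

From TC, MC = TC'(Q) = 68 - 48Q + 9Q^2 and AVC = VC/Q = 68 - 24Q + 3Q^2.
AVC is minimized where dAVC/dQ = -24 + 6Q = 0, at Q = 4; min AVC = 68 - 24·4 + 3·4^2 = €20.
Because €104 ≥ €20, revenue can cover variable cost; the firm operates.
P = MC gives -36 - 48Q + 9Q^2 = 0, with roots -2/3 and 6. Take the larger (rising MC): Q* = 6.
Check: AVC at Q = 6 is €32 ≤ P, so revenue covers variable cost.
Profit = P·Q − TC = 104·6 − 586 = €38.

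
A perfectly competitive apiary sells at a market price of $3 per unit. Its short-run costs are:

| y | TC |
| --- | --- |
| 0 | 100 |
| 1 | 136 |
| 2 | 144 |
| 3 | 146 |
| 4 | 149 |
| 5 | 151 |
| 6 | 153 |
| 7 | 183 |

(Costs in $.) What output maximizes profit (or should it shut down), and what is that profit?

y = 0 (shut down); profit = -$100

Compute π = P·y − TC at each output: y=0: -100; y=1: -133; y=2: -138; y=3: -137; y=4: -137; y=5: -136; y=6: -135; y=7: -162.
Profit is highest at y = 0. Equivalently, the lowest AVC in the table is 53/6 ≈ $8.83 at y = 6, and P = $3 falls below it — price never covers variable cost, so the firm shuts down and loses only its fixed cost.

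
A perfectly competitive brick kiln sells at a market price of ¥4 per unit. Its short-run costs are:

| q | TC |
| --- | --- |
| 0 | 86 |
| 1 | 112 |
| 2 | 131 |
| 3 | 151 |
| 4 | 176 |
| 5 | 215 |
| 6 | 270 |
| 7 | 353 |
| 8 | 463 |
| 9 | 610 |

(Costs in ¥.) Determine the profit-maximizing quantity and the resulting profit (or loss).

q = 0 (shut down); profit = -¥86

Compute π = P·q − TC at each output: q=0: -86; q=1: -108; q=2: -123; q=3: -139; q=4: -160; q=5: -195; q=6: -246; q=7: -325; q=8: -431; q=9: -574.
Profit is highest at q = 0. Equivalently, the lowest AVC in the table is 65/3 ≈ ¥21.67 at q = 3, and P = ¥4 falls below it — price never covers variable cost, so the firm shuts down and loses only its fixed cost.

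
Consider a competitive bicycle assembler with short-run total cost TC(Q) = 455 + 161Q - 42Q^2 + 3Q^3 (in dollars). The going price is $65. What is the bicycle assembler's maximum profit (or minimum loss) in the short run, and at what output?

Profit = -$71 at Q = 8

AVC = 161 - 42Q + 3Q^2; min AVC = $14 at Q = 7. Since P = $65 ≥ min AVC, the firm produces.
With MC = 161 - 84Q + 9Q^2, P = MC on the upward-sloping part at Q* = 8.
TR = 65·8 = 520. TC = 455 + 136 = 591. Profit = 520 − 591 = -$71.
By producing, the firm covers all variable cost plus $384 of fixed cost; shutting down would lose the full $455.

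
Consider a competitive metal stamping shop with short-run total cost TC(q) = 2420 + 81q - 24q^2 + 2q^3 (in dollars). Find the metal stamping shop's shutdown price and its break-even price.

Shutdown price = min AVC. AVC = 81 - 24q + 2q^2, with vertex at q = 6 and minimum $9.
ATC = 2420/q + 81 - 24q + 2q^2. Setting dATC/dq = −2420/q^2 − 24 + 4q = 0 gives q = 11 (since 4·11^3 − 24·11^2 = 2420).
min ATC = 2420/11 + 81 − 24·11 + 2·11^2 = $279. That is the break-even price.
Between these two prices the firm operates at a loss; above $279 it earns a profit.

Shutdown price = $9; break-even price = $279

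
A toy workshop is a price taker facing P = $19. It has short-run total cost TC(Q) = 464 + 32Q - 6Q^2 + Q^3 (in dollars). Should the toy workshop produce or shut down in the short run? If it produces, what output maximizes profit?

Shut down

From TC, MC = TC'(Q) = 32 - 12Q + 3Q^2 and AVC = VC/Q = 32 - 6Q + Q^2.
AVC hits its minimum where MC = AVC, at Q = 3, giving min AVC = 32 - 6·3 + 3^2 = $23.
With P < min AVC ($19 < $23), every unit sold adds to the loss.
Shutting down limits the loss to fixed cost, $464.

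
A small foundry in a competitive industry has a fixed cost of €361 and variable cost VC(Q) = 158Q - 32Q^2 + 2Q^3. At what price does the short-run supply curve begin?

€30 per unit

The firm shuts down when price falls below the minimum of average variable cost. AVC = VC/Q = 158 - 32Q + 2Q^2.
dAVC/dQ = -32 + 4Q = 0 gives Q = 8. min AVC = 158 - 32·8 + 2·8^2 = 30.
The firm shuts down for any P below €30.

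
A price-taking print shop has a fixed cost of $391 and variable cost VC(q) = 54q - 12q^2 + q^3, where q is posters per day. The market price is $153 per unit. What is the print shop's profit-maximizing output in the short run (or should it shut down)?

Strip out fixed cost: VC = 54q - 12q^2 + q^3. Then AVC = 54 - 12q + q^2 and MC = 54 - 24q + 3q^2.
AVC hits its minimum where MC = AVC, at q = 6, giving min AVC = 54 - 12·6 + 6^2 = $18.
Since P = $153 ≥ min AVC = $18, price covers variable cost and the firm should produce.
P = MC gives -99 - 24q + 3q^2 = 0, with roots -3 and 11. Take the larger (rising MC): q* = 11.
Check: AVC at q = 11 is $43 ≤ P, so revenue covers variable cost.
Profit = P·q − TC = 153·11 − 864 = $819.

Produce at q = 11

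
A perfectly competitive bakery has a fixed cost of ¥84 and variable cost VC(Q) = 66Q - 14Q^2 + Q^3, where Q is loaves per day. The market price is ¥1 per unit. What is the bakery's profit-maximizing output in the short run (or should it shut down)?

Shut down

Variable cost is VC = 66Q - 14Q^2 + Q^3, so AVC = VC/Q = 66 - 14Q + Q^2 and MC = dTC/dQ = 66 - 28Q + 3Q^2.
AVC hits its minimum where MC = AVC, at Q = 7, giving min AVC = 66 - 14·7 + 7^2 = ¥17.
With P < min AVC (¥1 < ¥17), every unit sold adds to the loss.
The firm minimizes its loss by shutting down and losing only its fixed cost of ¥84.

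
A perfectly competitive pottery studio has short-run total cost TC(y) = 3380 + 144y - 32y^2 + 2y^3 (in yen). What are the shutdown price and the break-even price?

Shutdown price = ¥16; break-even price = ¥326

Shutdown price = min AVC. AVC = 144 - 32y + 2y^2, with vertex at y = 8 and minimum ¥16.
ATC = 3380/y + 144 - 32y + 2y^2. Setting dATC/dy = −3380/y^2 − 32 + 4y = 0 gives y = 13 (since 4·13^3 − 32·13^2 = 3380).
min ATC = 3380/13 + 144 − 32·13 + 2·13^2 = ¥326. That is the break-even price.
For ¥16 ≤ P < ¥326 the firm produces at a loss; below ¥16 it shuts down.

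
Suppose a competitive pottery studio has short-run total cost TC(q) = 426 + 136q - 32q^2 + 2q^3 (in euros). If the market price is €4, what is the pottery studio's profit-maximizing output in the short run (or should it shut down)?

From TC, MC = TC'(q) = 136 - 64q + 6q^2 and AVC = VC/q = 136 - 32q + 2q^2.
AVC is minimized where dAVC/dq = -32 + 4q = 0, at q = 8; min AVC = 136 - 32·8 + 2·8^2 = €8.
Since P = €4 < min AVC = €8, price fails to cover variable cost at any output.
The firm minimizes its loss by shutting down and losing only its fixed cost of €426.

Shut down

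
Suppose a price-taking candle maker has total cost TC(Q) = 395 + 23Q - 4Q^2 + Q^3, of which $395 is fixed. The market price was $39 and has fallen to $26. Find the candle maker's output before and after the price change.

Output falls from 4 to 3

AVC = 23 - 4Q + Q^2, minimized at Q = 2 where min AVC = $19. MC = 23 - 8Q + 3Q^2.
At P = $39 ≥ min AVC, set P = MC on the rising branch: Q = 4.
At P = $26 ≥ min AVC, set P = MC: Q = 3. The firm stays open but cuts output.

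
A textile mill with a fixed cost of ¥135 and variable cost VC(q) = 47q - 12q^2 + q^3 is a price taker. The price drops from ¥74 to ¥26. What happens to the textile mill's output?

Output falls from 9 to 7

MC = 47 - 24q + 3q^2; the shutdown threshold is min AVC = ¥11 (at q = 6).
At P = ¥74 ≥ min AVC, set P = MC on the rising branch: q = 9.
At P = ¥26 ≥ min AVC, set P = MC: q = 7. The firm stays open but cuts output.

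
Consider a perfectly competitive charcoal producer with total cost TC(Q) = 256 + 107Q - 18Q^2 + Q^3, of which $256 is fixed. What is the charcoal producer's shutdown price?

$26 per unit

Short-run supply begins at min AVC. From VC = 107Q - 18Q^2 + Q^3, AVC = 107 - 18Q + Q^2.
At the minimum of AVC, MC = AVC. MC = 107 - 36Q + 3Q^2; setting MC = AVC gives 2Q^2 - 18Q = 0, so Q = 9. min AVC = 26.
So the shutdown price is $26.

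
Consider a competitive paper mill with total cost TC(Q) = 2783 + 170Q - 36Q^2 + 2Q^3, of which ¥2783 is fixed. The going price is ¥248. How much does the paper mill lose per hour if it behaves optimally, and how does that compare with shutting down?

AVC = 170 - 36Q + 2Q^2; min AVC = ¥8 at Q = 9. Since P = ¥248 ≥ min AVC, the firm produces.
With MC = 170 - 72Q + 6Q^2, P = MC on the upward-sloping part at Q* = 13.
TR = 248·13 = 3224. TC = 2783 + 520 = 3303. Profit = 3224 − 3303 = -¥79.
Shutting down would mean losing the fixed cost of ¥2783, so operating at a loss of ¥79 is better by ¥2704.

Profit = -¥79 at Q = 13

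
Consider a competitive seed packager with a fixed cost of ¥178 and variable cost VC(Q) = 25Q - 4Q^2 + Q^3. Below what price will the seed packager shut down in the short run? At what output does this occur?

The firm shuts down when price falls below the minimum of average variable cost. AVC = VC/Q = 25 - 4Q + Q^2.
dAVC/dQ = -4 + 2Q = 0 gives Q = 2. min AVC = 25 - 4·2 + 2^2 = 21.
The firm shuts down for any P below ¥21.

¥21 per unit, at Q = 2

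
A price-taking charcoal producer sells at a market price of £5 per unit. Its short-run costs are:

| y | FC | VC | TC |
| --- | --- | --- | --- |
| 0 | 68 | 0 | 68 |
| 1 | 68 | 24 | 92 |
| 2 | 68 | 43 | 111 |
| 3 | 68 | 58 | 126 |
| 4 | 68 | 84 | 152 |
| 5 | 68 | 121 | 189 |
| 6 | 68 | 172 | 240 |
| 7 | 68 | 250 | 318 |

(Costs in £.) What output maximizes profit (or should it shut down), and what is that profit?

Profit at each row (π = 5y − TC): y=0: -68; y=1: -87; y=2: -101; y=3: -111; y=4: -132; y=5: -164; y=6: -210; y=7: -283.
Profit is highest at y = 0. Equivalently, the lowest AVC in the table is 58/3 ≈ £19.33 at y = 3, and P = £5 falls below it — price never covers variable cost, so the firm shuts down and loses only its fixed cost.

y = 0 (shut down); profit = -£68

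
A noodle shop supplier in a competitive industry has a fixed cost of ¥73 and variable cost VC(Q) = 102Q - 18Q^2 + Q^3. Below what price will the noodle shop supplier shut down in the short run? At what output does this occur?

Short-run supply begins at min AVC. From VC = 102Q - 18Q^2 + Q^3, AVC = 102 - 18Q + Q^2.
At the minimum of AVC, MC = AVC. MC = 102 - 36Q + 3Q^2; setting MC = AVC gives 2Q^2 - 18Q = 0, so Q = 9. min AVC = 21.
For P < ¥21 the firm produces nothing.

¥21 per unit, at Q = 9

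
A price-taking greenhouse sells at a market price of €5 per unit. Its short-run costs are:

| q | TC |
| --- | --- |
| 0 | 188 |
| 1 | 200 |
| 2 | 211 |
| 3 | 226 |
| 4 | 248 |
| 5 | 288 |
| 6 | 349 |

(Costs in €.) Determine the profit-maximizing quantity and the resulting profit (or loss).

Profit at each row (π = 5q − TC): q=0: -188; q=1: -195; q=2: -201; q=3: -211; q=4: -228; q=5: -263; q=6: -319.
Profit is highest at q = 0. Equivalently, the lowest AVC in the table is 23/2 ≈ €11.50 at q = 2, and P = €5 falls below it — price never covers variable cost, so the firm shuts down and loses only its fixed cost.

q = 0 (shut down); profit = -€188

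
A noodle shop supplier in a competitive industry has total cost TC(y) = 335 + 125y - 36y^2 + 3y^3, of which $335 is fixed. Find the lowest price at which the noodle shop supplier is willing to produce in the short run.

$17 per unit

Short-run supply begins at min AVC. From VC = 125y - 36y^2 + 3y^3, AVC = 125 - 36y + 3y^2.
At the minimum of AVC, MC = AVC. MC = 125 - 72y + 9y^2; setting MC = AVC gives 6y^2 - 36y = 0, so y = 6. min AVC = 17.
For P < $17 the firm produces nothing.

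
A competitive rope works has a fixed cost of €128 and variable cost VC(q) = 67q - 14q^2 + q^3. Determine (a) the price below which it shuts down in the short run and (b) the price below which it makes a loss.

Shutdown price = min AVC. AVC = 67 - 14q + q^2, with vertex at q = 7 and minimum €18.
ATC = 128/q + 67 - 14q + q^2. Setting dATC/dq = −128/q^2 − 14 + 2q = 0 gives q = 8 (since 2·8^3 − 14·8^2 = 128).
min ATC = 128/8 + 67 − 14·8 + 8^2 = €35. That is the break-even price.
Between these two prices the firm operates at a loss; above €35 it earns a profit.

Shutdown price = €18; break-even price = €35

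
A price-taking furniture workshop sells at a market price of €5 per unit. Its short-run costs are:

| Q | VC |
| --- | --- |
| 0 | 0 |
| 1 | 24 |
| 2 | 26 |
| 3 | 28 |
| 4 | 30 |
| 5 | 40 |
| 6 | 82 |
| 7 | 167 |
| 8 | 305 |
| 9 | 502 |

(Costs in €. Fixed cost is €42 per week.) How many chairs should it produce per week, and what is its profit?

Q = 0 (shut down); profit = -€42

Profit at each row (π = 5Q − TC): Q=0: -42; Q=1: -61; Q=2: -58; Q=3: -55; Q=4: -52; Q=5: -57; Q=6: -94; Q=7: -174; Q=8: -307; Q=9: -499.
Profit is highest at Q = 0. Equivalently, the lowest AVC in the table is 30/4 ≈ €7.50 at Q = 4, and P = €5 falls below it — price never covers variable cost, so the firm shuts down and loses only its fixed cost.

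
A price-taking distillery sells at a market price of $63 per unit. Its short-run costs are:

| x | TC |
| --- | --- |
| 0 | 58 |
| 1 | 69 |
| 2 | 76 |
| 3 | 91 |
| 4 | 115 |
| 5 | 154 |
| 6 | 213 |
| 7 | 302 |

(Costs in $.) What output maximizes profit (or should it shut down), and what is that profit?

x = 6; profit = $165

Profit at each row (π = 63x − TC): x=0: -58; x=1: -6; x=2: 50; x=3: 98; x=4: 137; x=5: 161; x=6: 165; x=7: 139.
Profit is maximized at x = 6. AVC there is 155/6 = $25.83 ≤ P, so producing beats shutting down (which would give -$58).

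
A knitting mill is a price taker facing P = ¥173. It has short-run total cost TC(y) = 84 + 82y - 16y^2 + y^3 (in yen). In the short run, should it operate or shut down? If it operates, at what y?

Variable cost is VC = 82y - 16y^2 + y^3, so AVC = VC/y = 82 - 16y + y^2 and MC = dTC/dy = 82 - 32y + 3y^2.
AVC hits its minimum where MC = AVC, at y = 8, giving min AVC = 82 - 16·8 + 8^2 = ¥18.
Since P = ¥173 ≥ min AVC = ¥18, price covers variable cost and the firm should produce.
Set P = MC: 173 = 82 - 32y + 3y^2 → -91 - 32y + 3y^2 = 0. The roots are y = -7/3 and y = 13; the profit-maximizing output is on the rising part of MC, so y* = 13.
Check: AVC at y = 13 is ¥43 ≤ P, so revenue covers variable cost.
Profit = P·y − TC = 173·13 − 643 = ¥1606.

Produce at y = 13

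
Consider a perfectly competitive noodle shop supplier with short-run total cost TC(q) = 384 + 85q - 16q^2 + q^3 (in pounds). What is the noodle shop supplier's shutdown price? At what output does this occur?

£21 per unit, at q = 8

The firm shuts down when price falls below the minimum of average variable cost. AVC = VC/q = 85 - 16q + q^2.
dAVC/dq = -16 + 2q = 0 gives q = 8. min AVC = 85 - 16·8 + 8^2 = 21.
The firm shuts down for any P below £21.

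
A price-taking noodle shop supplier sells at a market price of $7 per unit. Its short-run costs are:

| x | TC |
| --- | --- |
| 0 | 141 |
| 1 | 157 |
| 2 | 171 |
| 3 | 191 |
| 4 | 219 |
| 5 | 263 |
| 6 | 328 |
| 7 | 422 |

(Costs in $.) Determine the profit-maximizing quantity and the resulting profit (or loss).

Profit at each row (π = 7x − TC): x=0: -141; x=1: -150; x=2: -157; x=3: -170; x=4: -191; x=5: -228; x=6: -286; x=7: -373.
Profit is highest at x = 0. Equivalently, the lowest AVC in the table is 30/2 ≈ $15 at x = 2, and P = $7 falls below it — price never covers variable cost, so the firm shuts down and loses only its fixed cost.

x = 0 (shut down); profit = -$141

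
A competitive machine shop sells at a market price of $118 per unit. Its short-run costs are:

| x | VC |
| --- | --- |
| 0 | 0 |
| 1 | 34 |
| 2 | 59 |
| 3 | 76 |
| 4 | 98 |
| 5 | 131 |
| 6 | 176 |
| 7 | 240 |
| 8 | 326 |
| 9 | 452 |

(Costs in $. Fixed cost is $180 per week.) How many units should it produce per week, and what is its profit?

x = 8; profit = $438

Tabulate TR − TC: x=0: -180; x=1: -96; x=2: -3; x=3: 98; x=4: 194; x=5: 279; x=6: 352; x=7: 406; x=8: 438; x=9: 430.
Profit is maximized at x = 8. AVC there is 326/8 = $40.75 ≤ P, so producing beats shutting down (which would give -$180).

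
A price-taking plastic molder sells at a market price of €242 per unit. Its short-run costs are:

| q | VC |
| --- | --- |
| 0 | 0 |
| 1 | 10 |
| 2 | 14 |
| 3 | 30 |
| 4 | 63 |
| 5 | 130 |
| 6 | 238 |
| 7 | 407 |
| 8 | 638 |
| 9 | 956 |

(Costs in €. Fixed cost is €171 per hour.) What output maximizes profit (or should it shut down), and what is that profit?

Tabulate TR − TC: q=0: -171; q=1: 61; q=2: 299; q=3: 525; q=4: 734; q=5: 909; q=6: 1043; q=7: 1116; q=8: 1127; q=9: 1051.
Profit is maximized at q = 8. AVC there is 638/8 = €79.75 ≤ P, so producing beats shutting down (which would give -€171).

q = 8; profit = €1127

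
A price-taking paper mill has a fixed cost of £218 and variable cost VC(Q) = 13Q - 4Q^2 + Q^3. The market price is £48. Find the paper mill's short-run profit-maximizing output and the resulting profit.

Profit = -£68 at Q = 5

AVC = 13 - 4Q + Q^2; min AVC = £9 at Q = 2. Since P = £48 ≥ min AVC, the firm produces.
With MC = 13 - 8Q + 3Q^2, P = MC on the upward-sloping part at Q* = 5.
TR = 48·5 = 240. TC = 218 + 90 = 308. Profit = 240 − 308 = -£68.
That loss of £68 beats the £218 the firm would lose by shutting down; producing recovers £150 of fixed cost.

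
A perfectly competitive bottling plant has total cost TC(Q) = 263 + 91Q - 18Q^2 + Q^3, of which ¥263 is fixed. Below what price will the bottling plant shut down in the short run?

The shutdown price is the minimum of AVC. VC = 91Q - 18Q^2 + Q^3, so AVC = 91 - 18Q + Q^2.
At the minimum of AVC, MC = AVC. MC = 91 - 36Q + 3Q^2; setting MC = AVC gives 2Q^2 - 18Q = 0, so Q = 9. min AVC = 10.
So the shutdown price is ¥10.

¥10 per unit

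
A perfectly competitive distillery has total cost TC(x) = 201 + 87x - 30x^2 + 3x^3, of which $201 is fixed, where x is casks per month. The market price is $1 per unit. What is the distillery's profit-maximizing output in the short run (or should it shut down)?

Shut down

Variable cost is VC = 87x - 30x^2 + 3x^3, so AVC = VC/x = 87 - 30x + 3x^2 and MC = dTC/dx = 87 - 60x + 9x^2.
The AVC parabola has its vertex at x = 30/6 = 5, where AVC = 87 - 30·5 + 3·5^2 = $12.
With P < min AVC ($1 < $12), every unit sold adds to the loss.
Best response: produce nothing and absorb the $201 fixed cost.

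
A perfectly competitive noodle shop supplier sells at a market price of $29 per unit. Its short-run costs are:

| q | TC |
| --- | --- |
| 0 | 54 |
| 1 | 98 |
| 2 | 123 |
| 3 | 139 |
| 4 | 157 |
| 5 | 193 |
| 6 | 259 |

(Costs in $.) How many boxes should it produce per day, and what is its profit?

Compute π = P·q − TC at each output: q=0: -54; q=1: -69; q=2: -65; q=3: -52; q=4: -41; q=5: -48; q=6: -85.
Profit is maximized at q = 4. AVC there is 103/4 = $25.75 ≤ P, so producing beats shutting down (which would give -$54).

q = 4; profit = -$41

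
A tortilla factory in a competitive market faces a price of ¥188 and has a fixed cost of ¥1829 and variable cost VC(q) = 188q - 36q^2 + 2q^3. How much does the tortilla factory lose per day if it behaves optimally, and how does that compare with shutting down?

Profit = -¥101 at q = 12

AVC = 188 - 36q + 2q^2; min AVC = ¥26 at q = 9. Since P = ¥188 ≥ min AVC, the firm produces.
With MC = 188 - 72q + 6q^2, P = MC on the upward-sloping part at q* = 12.
TR = 188·12 = 2256. TC = 1829 + 528 = 2357. Profit = 2256 − 2357 = -¥101.
By producing, the firm covers all variable cost plus ¥1728 of fixed cost; shutting down would lose the full ¥1829.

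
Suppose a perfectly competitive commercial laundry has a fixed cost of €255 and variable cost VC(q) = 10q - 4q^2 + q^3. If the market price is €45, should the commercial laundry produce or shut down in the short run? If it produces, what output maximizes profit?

Strip out fixed cost: VC = 10q - 4q^2 + q^3. Then AVC = 10 - 4q + q^2 and MC = 10 - 8q + 3q^2.
The AVC parabola has its vertex at q = 4/2 = 2, where AVC = 10 - 4·2 + 2^2 = €6.
P = €45 exceeds min AVC = €6, so the firm stays open.
Solving P = MC: -35 - 8q + 3q^2 = 0 ⇒ q = -7/3 or 5. On the upward-sloping branch, q* = 5.
Check: AVC at q = 5 is €15 ≤ P, so revenue covers variable cost.
Profit = P·q − TC = 45·5 − 330 = -€105, a loss, but smaller than the €255 fixed cost the firm would lose by shutting down.

Produce at q = 5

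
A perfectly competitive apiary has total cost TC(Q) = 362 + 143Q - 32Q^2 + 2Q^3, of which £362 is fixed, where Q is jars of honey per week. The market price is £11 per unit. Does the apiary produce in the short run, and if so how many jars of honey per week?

Shut down

Strip out fixed cost: VC = 143Q - 32Q^2 + 2Q^3. Then AVC = 143 - 32Q + 2Q^2 and MC = 143 - 64Q + 6Q^2.
AVC hits its minimum where MC = AVC, at Q = 8, giving min AVC = 143 - 32·8 + 2·8^2 = £15.
Since P = £11 < min AVC = £15, price fails to cover variable cost at any output.
The firm minimizes its loss by shutting down and losing only its fixed cost of £362.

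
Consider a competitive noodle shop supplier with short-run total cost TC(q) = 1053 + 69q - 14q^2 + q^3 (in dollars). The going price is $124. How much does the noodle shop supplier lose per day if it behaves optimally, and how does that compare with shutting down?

Profit = -$85 at q = 11

AVC = 69 - 14q + q^2 has its minimum $20 at q = 7; price $124 clears that bar, so the firm operates.
With MC = 69 - 28q + 3q^2, P = MC on the upward-sloping part at q* = 11.
TR = 124·11 = 1364. TC = 1053 + 396 = 1449. Profit = 1364 − 1449 = -$85.
That loss of $85 beats the $1053 the firm would lose by shutting down; producing recovers $968 of fixed cost.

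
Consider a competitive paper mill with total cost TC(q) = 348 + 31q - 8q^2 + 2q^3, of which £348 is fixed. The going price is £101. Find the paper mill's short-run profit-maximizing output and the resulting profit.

AVC = 31 - 8q + 2q^2; min AVC = £23 at q = 2. Since P = £101 ≥ min AVC, the firm produces.
MC = 31 - 16q + 6q^2. Setting P = MC and taking the root on the rising branch gives q* = 5.
TR = 101·5 = 505. TC = 348 + 205 = 553. Profit = 505 − 553 = -£48.
That loss of £48 beats the £348 the firm would lose by shutting down; producing recovers £300 of fixed cost.

Profit = -£48 at q = 5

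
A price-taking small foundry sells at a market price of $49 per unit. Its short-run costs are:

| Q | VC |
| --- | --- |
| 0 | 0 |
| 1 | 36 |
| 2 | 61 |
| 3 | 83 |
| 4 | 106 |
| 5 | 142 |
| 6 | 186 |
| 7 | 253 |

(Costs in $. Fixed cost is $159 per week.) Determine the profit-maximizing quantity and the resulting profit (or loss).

Q = 6; profit = -$51

Tabulate TR − TC: Q=0: -159; Q=1: -146; Q=2: -122; Q=3: -95; Q=4: -69; Q=5: -56; Q=6: -51; Q=7: -69.
Profit is maximized at Q = 6. AVC there is 186/6 = $31 ≤ P, so producing beats shutting down (which would give -$159).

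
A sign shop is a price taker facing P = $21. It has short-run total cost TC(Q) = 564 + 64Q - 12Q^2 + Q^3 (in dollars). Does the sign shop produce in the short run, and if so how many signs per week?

Variable cost is VC = 64Q - 12Q^2 + Q^3, so AVC = VC/Q = 64 - 12Q + Q^2 and MC = dTC/dQ = 64 - 24Q + 3Q^2.
AVC is minimized where dAVC/dQ = -12 + 2Q = 0, at Q = 6; min AVC = 64 - 12·6 + 6^2 = $28.
Since P = $21 < min AVC = $28, price fails to cover variable cost at any output.
Best response: produce nothing and absorb the $564 fixed cost.

Shut down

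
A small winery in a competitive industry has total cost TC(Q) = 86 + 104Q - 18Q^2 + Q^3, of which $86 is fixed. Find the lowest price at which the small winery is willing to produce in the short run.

$23 per unit

The firm shuts down when price falls below the minimum of average variable cost. AVC = VC/Q = 104 - 18Q + Q^2.
dAVC/dQ = -18 + 2Q = 0 gives Q = 9. min AVC = 104 - 18·9 + 9^2 = 23.
The firm shuts down for any P below $23.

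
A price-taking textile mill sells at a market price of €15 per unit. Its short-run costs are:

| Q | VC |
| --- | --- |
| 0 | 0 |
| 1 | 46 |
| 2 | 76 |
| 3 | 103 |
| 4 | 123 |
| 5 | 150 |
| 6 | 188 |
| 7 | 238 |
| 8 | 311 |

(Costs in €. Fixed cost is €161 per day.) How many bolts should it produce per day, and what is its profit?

Tabulate TR − TC: Q=0: -161; Q=1: -192; Q=2: -207; Q=3: -219; Q=4: -224; Q=5: -236; Q=6: -259; Q=7: -294; Q=8: -352.
Profit is highest at Q = 0. Equivalently, the lowest AVC in the table is 150/5 ≈ €30 at Q = 5, and P = €15 falls below it — price never covers variable cost, so the firm shuts down and loses only its fixed cost.

Q = 0 (shut down); profit = -€161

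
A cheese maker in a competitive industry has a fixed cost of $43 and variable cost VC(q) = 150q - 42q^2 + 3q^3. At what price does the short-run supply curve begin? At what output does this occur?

Short-run supply begins at min AVC. From VC = 150q - 42q^2 + 3q^3, AVC = 150 - 42q + 3q^2.
dAVC/dq = -42 + 6q = 0 gives q = 7. min AVC = 150 - 42·7 + 3·7^2 = 3.
The firm shuts down for any P below $3.

$3 per unit, at q = 7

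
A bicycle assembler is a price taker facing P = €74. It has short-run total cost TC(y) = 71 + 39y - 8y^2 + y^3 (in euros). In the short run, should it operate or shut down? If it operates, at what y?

Produce at y = 7

From TC, MC = TC'(y) = 39 - 16y + 3y^2 and AVC = VC/y = 39 - 8y + y^2.
AVC hits its minimum where MC = AVC, at y = 4, giving min AVC = 39 - 8·4 + 4^2 = €23.
P = €74 exceeds min AVC = €23, so the firm stays open.
Solving P = MC: -35 - 16y + 3y^2 = 0 ⇒ y = -5/3 or 7. On the upward-sloping branch, y* = 7.
Check: AVC at y = 7 is €32 ≤ P, so revenue covers variable cost.
Profit = P·y − TC = 74·7 − 295 = €223.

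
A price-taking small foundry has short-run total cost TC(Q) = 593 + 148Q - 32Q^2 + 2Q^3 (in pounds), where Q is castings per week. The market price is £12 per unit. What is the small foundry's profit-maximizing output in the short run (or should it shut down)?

Shut down

Variable cost is VC = 148Q - 32Q^2 + 2Q^3, so AVC = VC/Q = 148 - 32Q + 2Q^2 and MC = dTC/dQ = 148 - 64Q + 6Q^2.
AVC hits its minimum where MC = AVC, at Q = 8, giving min AVC = 148 - 32·8 + 2·8^2 = £20.
P = £12 lies below min AVC = £20; no output level covers variable cost.
The firm minimizes its loss by shutting down and losing only its fixed cost of £593.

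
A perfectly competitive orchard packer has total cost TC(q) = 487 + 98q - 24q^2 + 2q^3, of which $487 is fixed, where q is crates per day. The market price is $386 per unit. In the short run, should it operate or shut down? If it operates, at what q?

Variable cost is VC = 98q - 24q^2 + 2q^3, so AVC = VC/q = 98 - 24q + 2q^2 and MC = dTC/dq = 98 - 48q + 6q^2.
AVC hits its minimum where MC = AVC, at q = 6, giving min AVC = 98 - 24·6 + 2·6^2 = $26.
P = $386 exceeds min AVC = $26, so the firm stays open.
Solving P = MC: -288 - 48q + 6q^2 = 0 ⇒ q = -4 or 12. On the upward-sloping branch, q* = 12.
Check: AVC at q = 12 is $98 ≤ P, so revenue covers variable cost.
Profit = P·q − TC = 386·12 − 1663 = $2969.

Produce at q = 12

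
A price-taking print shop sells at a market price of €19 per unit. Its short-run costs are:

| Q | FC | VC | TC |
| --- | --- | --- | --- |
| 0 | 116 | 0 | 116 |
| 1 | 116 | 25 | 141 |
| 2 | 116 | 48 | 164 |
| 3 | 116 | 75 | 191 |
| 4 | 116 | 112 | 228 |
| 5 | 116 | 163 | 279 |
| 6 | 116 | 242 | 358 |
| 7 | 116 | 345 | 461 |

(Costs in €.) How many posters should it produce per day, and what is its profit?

Q = 0 (shut down); profit = -€116

Compute π = P·Q − TC at each output: Q=0: -116; Q=1: -122; Q=2: -126; Q=3: -134; Q=4: -152; Q=5: -184; Q=6: -244; Q=7: -328.
Profit is highest at Q = 0. Equivalently, the lowest AVC in the table is 48/2 ≈ €24 at Q = 2, and P = €19 falls below it — price never covers variable cost, so the firm shuts down and loses only its fixed cost.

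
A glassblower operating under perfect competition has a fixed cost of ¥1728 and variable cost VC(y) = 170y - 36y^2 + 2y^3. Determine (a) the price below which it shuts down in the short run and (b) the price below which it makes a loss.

Shutdown price = min AVC. AVC = 170 - 36y + 2y^2, with vertex at y = 9 and minimum ¥8.
ATC = 1728/y + 170 - 36y + 2y^2. Setting dATC/dy = −1728/y^2 − 36 + 4y = 0 gives y = 12 (since 4·12^3 − 36·12^2 = 1728).
min ATC = 1728/12 + 170 − 36·12 + 2·12^2 = ¥170. That is the break-even price.
For ¥8 ≤ P < ¥170 the firm produces at a loss; below ¥8 it shuts down.

Shutdown price = ¥8; break-even price = ¥170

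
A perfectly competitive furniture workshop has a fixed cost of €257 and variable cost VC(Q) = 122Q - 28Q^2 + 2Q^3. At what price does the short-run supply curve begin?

€24 per unit

Short-run supply begins at min AVC. From VC = 122Q - 28Q^2 + 2Q^3, AVC = 122 - 28Q + 2Q^2.
dAVC/dQ = -28 + 4Q = 0 gives Q = 7. min AVC = 122 - 28·7 + 2·7^2 = 24.
So the shutdown price is €24.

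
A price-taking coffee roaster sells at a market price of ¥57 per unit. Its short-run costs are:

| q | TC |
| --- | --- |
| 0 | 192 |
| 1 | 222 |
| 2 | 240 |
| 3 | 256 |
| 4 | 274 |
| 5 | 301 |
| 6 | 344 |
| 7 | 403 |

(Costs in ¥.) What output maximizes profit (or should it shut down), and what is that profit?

q = 6; profit = -¥2

Tabulate TR − TC: q=0: -192; q=1: -165; q=2: -126; q=3: -85; q=4: -46; q=5: -16; q=6: -2; q=7: -4.
Profit is maximized at q = 6. AVC there is 152/6 = ¥25.33 ≤ P, so producing beats shutting down (which would give -¥192).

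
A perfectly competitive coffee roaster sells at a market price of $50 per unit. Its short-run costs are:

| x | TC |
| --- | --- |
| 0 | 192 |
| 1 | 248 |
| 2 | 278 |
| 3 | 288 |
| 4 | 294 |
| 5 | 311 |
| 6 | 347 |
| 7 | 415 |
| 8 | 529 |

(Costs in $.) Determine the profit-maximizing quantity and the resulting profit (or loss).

x = 6; profit = -$47

Compute π = P·x − TC at each output: x=0: -192; x=1: -198; x=2: -178; x=3: -138; x=4: -94; x=5: -61; x=6: -47; x=7: -65; x=8: -129.
Profit is maximized at x = 6. AVC there is 155/6 = $25.83 ≤ P, so producing beats shutting down (which would give -$192).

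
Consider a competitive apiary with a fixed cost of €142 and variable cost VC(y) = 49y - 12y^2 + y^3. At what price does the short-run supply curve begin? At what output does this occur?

€13 per unit, at y = 6

The firm shuts down when price falls below the minimum of average variable cost. AVC = VC/y = 49 - 12y + y^2.
dAVC/dy = -12 + 2y = 0 gives y = 6. min AVC = 49 - 12·6 + 6^2 = 13.
For P < €13 the firm produces nothing.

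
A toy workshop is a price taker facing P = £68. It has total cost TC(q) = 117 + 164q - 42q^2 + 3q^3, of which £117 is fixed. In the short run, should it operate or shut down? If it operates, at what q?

Produce at q = 8

Strip out fixed cost: VC = 164q - 42q^2 + 3q^3. Then AVC = 164 - 42q + 3q^2 and MC = 164 - 84q + 9q^2.
AVC is minimized where dAVC/dq = -42 + 6q = 0, at q = 7; min AVC = 164 - 42·7 + 3·7^2 = £17.
Since P = £68 ≥ min AVC = £17, price covers variable cost and the firm should produce.
Solving P = MC: 96 - 84q + 9q^2 = 0 ⇒ q = 4/3 or 8. On the upward-sloping branch, q* = 8.
Check: AVC at q = 8 is £20 ≤ P, so revenue covers variable cost.
Profit = P·q − TC = 68·8 − 277 = £267.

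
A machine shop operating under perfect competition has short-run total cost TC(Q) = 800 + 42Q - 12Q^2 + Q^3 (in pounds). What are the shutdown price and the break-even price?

AVC = 42 - 12Q + Q^2; minimized at Q = 6, giving min AVC = £6. That is the shutdown price.
ATC = 800/Q + 42 - 12Q + Q^2. Setting dATC/dQ = −800/Q^2 − 12 + 2Q = 0 gives Q = 10 (since 2·10^3 − 12·10^2 = 800).
min ATC = 800/10 + 42 − 12·10 + 10^2 = £102. That is the break-even price.
For £6 ≤ P < £102 the firm produces at a loss; below £6 it shuts down.

Shutdown price = £6; break-even price = £102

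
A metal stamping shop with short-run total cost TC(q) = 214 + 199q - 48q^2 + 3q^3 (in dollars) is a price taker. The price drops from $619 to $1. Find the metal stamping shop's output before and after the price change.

Output falls from 14 to 0 (the firm shuts down)

AVC = 199 - 48q + 3q^2, minimized at q = 8 where min AVC = $7. MC = 199 - 96q + 9q^2.
With P = $619 above the shutdown price, P = MC gives q = 14.
At P = $1 < min AVC = $7, price no longer covers variable cost at any output, so the firm shuts down: q = 0.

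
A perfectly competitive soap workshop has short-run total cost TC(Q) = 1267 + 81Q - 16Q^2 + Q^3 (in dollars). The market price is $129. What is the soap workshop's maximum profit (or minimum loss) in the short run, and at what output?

Profit = -$115 at Q = 12

AVC = 81 - 16Q + Q^2; min AVC = $17 at Q = 8. Since P = $129 ≥ min AVC, the firm produces.
With MC = 81 - 32Q + 3Q^2, P = MC on the upward-sloping part at Q* = 12.
TR = 129·12 = 1548. TC = 1267 + 396 = 1663. Profit = 1548 − 1663 = -$115.
By producing, the firm covers all variable cost plus $1152 of fixed cost; shutting down would lose the full $1267.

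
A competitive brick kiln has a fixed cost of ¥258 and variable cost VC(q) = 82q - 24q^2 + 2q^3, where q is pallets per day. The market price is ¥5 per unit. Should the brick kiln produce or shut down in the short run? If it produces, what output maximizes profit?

Shut down

From TC, MC = TC'(q) = 82 - 48q + 6q^2 and AVC = VC/q = 82 - 24q + 2q^2.
AVC hits its minimum where MC = AVC, at q = 6, giving min AVC = 82 - 24·6 + 2·6^2 = ¥10.
P = ¥5 lies below min AVC = ¥10; no output level covers variable cost.
Shutting down limits the loss to fixed cost, ¥258.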